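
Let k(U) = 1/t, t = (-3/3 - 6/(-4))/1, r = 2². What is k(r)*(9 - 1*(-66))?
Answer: 150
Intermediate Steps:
r = 4
t = ½ (t = (-3*⅓ - 6*(-¼))*1 = (-1 + 3/2)*1 = (½)*1 = ½ ≈ 0.50000)
k(U) = 2 (k(U) = 1/(½) = 2)
k(r)*(9 - 1*(-66)) = 2*(9 - 1*(-66)) = 2*(9 + 66) = 2*75 = 150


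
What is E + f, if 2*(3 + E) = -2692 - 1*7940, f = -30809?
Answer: -36128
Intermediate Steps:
E = -5319 (E = -3 + (-2692 - 1*7940)/2 = -3 + (-2692 - 7940)/2 = -3 + (½)*(-10632) = -3 - 5316 = -5319)
E + f = -5319 - 30809 = -36128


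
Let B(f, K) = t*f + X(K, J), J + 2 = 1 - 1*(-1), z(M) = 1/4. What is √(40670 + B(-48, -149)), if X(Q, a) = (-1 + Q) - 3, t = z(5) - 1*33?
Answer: √42089 ≈ 205.16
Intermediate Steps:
z(M) = ¼
J = 0 (J = -2 + (1 - 1*(-1)) = -2 + (1 + 1) = -2 + 2 = 0)
t = -131/4 (t = ¼ - 1*33 = ¼ - 33 = -131/4 ≈ -32.750)
X(Q, a) = -4 + Q
B(f, K) = -4 + K - 131*f/4 (B(f, K) = -131*f/4 + (-4 + K) = -4 + K - 131*f/4)
√(40670 + B(-48, -149)) = √(40670 + (-4 - 149 - 131/4*(-48))) = √(40670 + (-4 - 149 + 1572)) = √(40670 + 1419) = √42089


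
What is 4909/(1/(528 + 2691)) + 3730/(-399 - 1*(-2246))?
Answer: 29186428867/1847 ≈ 1.5802e+7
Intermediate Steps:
4909/(1/(528 + 2691)) + 3730/(-399 - 1*(-2246)) = 4909/(1/3219) + 3730/(-399 + 2246) = 4909/(1/3219) + 3730/1847 = 4909*3219 + 3730*(1/1847) = 15802071 + 3730/1847 = 29186428867/1847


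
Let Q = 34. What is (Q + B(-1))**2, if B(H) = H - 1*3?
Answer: 900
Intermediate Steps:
B(H) = -3 + H (B(H) = H - 3 = -3 + H)
(Q + B(-1))**2 = (34 + (-3 - 1))**2 = (34 - 4)**2 = 30**2 = 900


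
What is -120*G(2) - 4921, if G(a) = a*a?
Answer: -5401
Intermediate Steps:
G(a) = a²
-120*G(2) - 4921 = -120*2² - 4921 = -120*4 - 4921 = -480 - 4921 = -5401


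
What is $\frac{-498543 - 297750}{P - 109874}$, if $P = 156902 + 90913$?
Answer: $- \frac{796293}{137941} \approx -5.7727$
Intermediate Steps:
$P = 247815$
$\frac{-498543 - 297750}{P - 109874} = \frac{-498543 - 297750}{247815 - 109874} = - \frac{796293}{137941}$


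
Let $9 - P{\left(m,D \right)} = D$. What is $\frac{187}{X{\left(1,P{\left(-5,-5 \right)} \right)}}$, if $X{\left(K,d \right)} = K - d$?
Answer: $- \frac{187}{13} \approx -14.385$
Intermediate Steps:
$P{\left(m,D \right)} = 9 - D$
$\frac{187}{X{\left(1,P{\left(-5,-5 \right)} \right)}} = \frac{187}{1 - \left(9 - -5\right)} = \frac{187}{1 - \left(9 + 5\right)} = \frac{187}{1 - 14} = \frac{187}{-13} = 187 \left(- \frac{1}{13}\right) = - \frac{187}{13}$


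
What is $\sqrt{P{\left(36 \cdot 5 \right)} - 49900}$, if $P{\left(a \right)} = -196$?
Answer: $4 i \sqrt{3131} \approx 223.82 i$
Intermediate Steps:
$\sqrt{P{\left(36 \cdot 5 \right)} - 49900} = \sqrt{-196 - 49900} = \sqrt{-50096} = 4 i \sqrt{3131}$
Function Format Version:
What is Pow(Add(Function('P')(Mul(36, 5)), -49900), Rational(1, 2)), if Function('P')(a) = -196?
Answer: Mul(4, I, Pow(3131, Rational(1, 2))) ≈ Mul(223.82, I)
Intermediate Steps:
Pow(Add(Function('P')(Mul(36, 5)), -49900), Rational(1, 2)) = Pow(Add(-196, -49900), Rational(1, 2)) = Pow(-50096, Rational(1, 2)) = Mul(4, I, Pow(3131, Rational(1, 2)))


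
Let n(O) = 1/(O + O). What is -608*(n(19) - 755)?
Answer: 459024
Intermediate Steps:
n(O) = 1/(2*O)
-608*(n(19) - 755) = -608*((1/2)/19 - 755) = -608*((1/2)*(1/19) - 755) = -608*(1/38 - 755) = -608*(-28689/38) = 459024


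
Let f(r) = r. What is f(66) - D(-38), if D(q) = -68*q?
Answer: -2518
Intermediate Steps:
f(66) - D(-38) = 66 - (-68)*(-38) = 66 - 1*2584 = 66 - 2584 = -2518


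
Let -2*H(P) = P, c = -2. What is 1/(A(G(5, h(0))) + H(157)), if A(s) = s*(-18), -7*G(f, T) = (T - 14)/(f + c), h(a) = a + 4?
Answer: -14/1219 ≈ -0.011485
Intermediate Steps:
H(P) = -P/2
h(a) = 4 + a
G(f, T) = -(-14 + T)/(7*(-2 + f)) (G(f, T) = -(T - 14)/(7*(f - 2)) = -(-14 + T)/(7*(-2 + f)))
A(s) = -18*s
1/(A(G(5, h(0))) + H(157)) = 1/(-18*(14 - (4 + 0))/(7*(-2 + 5)) - ½*157) = 1/(-18*(14 - 1*4)/(7*3) - 157/2) = 1/(-18*(14 - 4)/(7*3) - 157/2) = 1/(-18*10/(7*3) - 157/2) = 1/(-18*10/21 - 157/2) = 1/(-60/7 - 157/2) = 1/(-1219/14) = -14/1219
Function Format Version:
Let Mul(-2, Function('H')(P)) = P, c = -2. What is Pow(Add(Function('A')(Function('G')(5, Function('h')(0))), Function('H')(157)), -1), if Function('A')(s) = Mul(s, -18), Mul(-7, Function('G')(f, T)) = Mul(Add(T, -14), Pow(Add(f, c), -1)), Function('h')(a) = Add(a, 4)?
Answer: Rational(-14, 1219) ≈ -0.011485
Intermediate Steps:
Function('H')(P) = Mul(Rational(-1, 2), P)
Function('h')(a) = Add(4, a)
Function('G')(f, T) = Mul(Rational(-1, 7), Pow(Add(-2, f), -1), Add(-14, T)) (Function('G')(f, T) = Mul(Rational(-1, 7), Mul(Add(T, -14), Pow(Add(f, -2), -1))) = Mul(Rational(-1, 7), Mul(Add(-14, T), Pow(Add(-2, f), -1))) = Mul(Rational(-1, 7), Mul(Pow(Add(-2, f), -1), Add(-14, T))) = Mul(Rational(-1, 7), Pow(Add(-2, f), -1), Add(-14, T)))
Function('A')(s) = Mul(-18, s)
Pow(Add(Function('A')(Function('G')(5, Function('h')(0))), Function('H')(157)), -1) = Pow(Add(Mul(-18, Mul(Rational(1, 7), Pow(Add(-2, 5), -1), Add(14, Mul(-1, Add(4, 0))))), Mul(Rational(-1, 2), 157)), -1) = Pow(Add(Mul(-18, Mul(Rational(1, 7), Pow(3, -1), Add(14, Mul(-1, 4)))), Rational(-157, 2)), -1) = Pow(Add(Mul(-18, Mul(Rational(1, 7), Rational(1, 3), Add(14, -4))), Rational(-157, 2)), -1) = Pow(Add(Mul(-18, Mul(Rational(1, 7), Rational(1, 3), 10)), Rational(-157, 2)), -1) = Pow(Add(Mul(-18, Rational(10, 21)), Rational(-157, 2)), -1) = Pow(Add(Rational(-60, 7), Rational(-157, 2)), -1) = Pow(Rational(-1219, 14), -1) = Rational(-14, 1219)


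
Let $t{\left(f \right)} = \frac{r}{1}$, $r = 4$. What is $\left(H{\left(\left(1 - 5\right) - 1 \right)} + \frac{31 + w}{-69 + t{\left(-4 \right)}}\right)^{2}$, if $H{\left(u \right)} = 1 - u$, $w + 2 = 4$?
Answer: $\frac{127449}{4225} \approx 30.165$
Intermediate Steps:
$t{\left(f \right)} = 4$ ($t{\left(f \right)} = \frac{4}{1} = 4 \cdot 1 = 4$)
$w = 2$ ($w = -2 + 4 = 2$)
$\left(H{\left(\left(1 - 5\right) - 1 \right)} + \frac{31 + w}{-69 + t{\left(-4 \right)}}\right)^{2} = \left(\left(1 - \left(\left(1 - 5\right) - 1\right)\right) + \frac{31 + 2}{-69 + 4}\right)^{2} = \left(\left(1 - \left(-4 - 1\right)\right) + \frac{33}{-65}\right)^{2} = \left(\left(1 - -5\right) + 33 \left(- \frac{1}{65}\right)\right)^{2} = \left(\left(1 + 5\right) - \frac{33}{65}\right)^{2} = \left(6 - \frac{33}{65}\right)^{2} = \left(\frac{357}{65}\right)^{2} = \frac{127449}{4225}$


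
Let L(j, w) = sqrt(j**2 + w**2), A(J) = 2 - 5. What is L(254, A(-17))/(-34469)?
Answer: -5*sqrt(2581)/34469 ≈ -0.0073695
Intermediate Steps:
A(J) = -3 (A(J) = 2 - 1*5 = 2 - 5 = -3)
L(254, A(-17))/(-34469) = sqrt(254**2 + (-3)**2)/(-34469) = sqrt(64516 + 9)*(-1/34469) = sqrt(64525)*(-1/34469) = (5*sqrt(2581))*(-1/34469) = -5*sqrt(2581)/34469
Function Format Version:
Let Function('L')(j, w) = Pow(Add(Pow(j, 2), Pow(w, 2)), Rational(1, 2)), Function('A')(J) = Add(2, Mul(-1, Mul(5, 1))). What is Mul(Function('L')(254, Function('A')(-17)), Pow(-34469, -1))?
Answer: Mul(Rational(-5, 34469), Pow(2581, Rational(1, 2))) ≈ -0.0073695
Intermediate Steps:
Function('A')(J) = -3 (Function('A')(J) = Add(2, Mul(-1, 5)) = Add(2, -5) = -3)
Mul(Function('L')(254, Function('A')(-17)), Pow(-34469, -1)) = Mul(Pow(Add(Pow(254, 2), Pow(-3, 2)), Rational(1, 2)), Pow(-34469, -1)) = Mul(Pow(Add(64516, 9), Rational(1, 2)), Rational(-1, 34469)) = Mul(Pow(64525, Rational(1, 2)), Rational(-1, 34469)) = Mul(Mul(5, Pow(2581, Rational(1, 2))), Rational(-1, 34469)) = Mul(Rational(-5, 34469), Pow(2581, Rational(1, 2)))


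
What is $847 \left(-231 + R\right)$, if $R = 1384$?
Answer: $976591$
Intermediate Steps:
$847 \left(-231 + R\right) = 847 \left(-231 + 1384\right) = 847 \cdot 1153 = 976591$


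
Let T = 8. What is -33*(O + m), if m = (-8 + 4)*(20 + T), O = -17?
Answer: 4257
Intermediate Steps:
m = -112 (m = (-8 + 4)*(20 + 8) = -4*28 = -112)
-33*(O + m) = -33*(-17 - 112) = -33*(-129) = 4257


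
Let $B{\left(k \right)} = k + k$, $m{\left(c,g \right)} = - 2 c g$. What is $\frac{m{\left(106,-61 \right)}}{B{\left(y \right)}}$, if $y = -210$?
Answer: $- \frac{3233}{105} \approx -30.79$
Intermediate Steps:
$m{\left(c,g \right)} = - 2 c g$
$B{\left(k \right)} = 2 k$
$\frac{m{\left(106,-61 \right)}}{B{\left(y \right)}} = \frac{\left(-2\right) 106 \left(-61\right)}{2 \left(-210\right)} = \frac{12932}{-420} = 12932 \left(- \frac{1}{420}\right) = - \frac{3233}{105}$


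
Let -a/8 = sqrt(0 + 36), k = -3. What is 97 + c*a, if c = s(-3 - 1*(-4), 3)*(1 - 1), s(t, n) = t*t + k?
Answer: 97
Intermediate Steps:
s(t, n) = -3 + t**2 (s(t, n) = t*t - 3 = t**2 - 3 = -3 + t**2)
a = -48 (a = -8*sqrt(0 + 36) = -8*sqrt(36) = -8*6 = -48)
c = 0 (c = (-3 + (-3 - 1*(-4))**2)*(1 - 1) = (-3 + (-3 + 4)**2)*0 = (-3 + 1**2)*0 = (-3 + 1)*0 = -2*0 = 0)
97 + c*a = 97 + 0*(-48) = 97 + 0 = 97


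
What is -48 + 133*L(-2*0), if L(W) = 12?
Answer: 1548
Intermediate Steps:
-48 + 133*L(-2*0) = -48 + 133*12 = -48 + 1596 = 1548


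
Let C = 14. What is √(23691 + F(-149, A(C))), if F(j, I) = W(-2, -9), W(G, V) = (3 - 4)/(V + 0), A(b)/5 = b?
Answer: 2*√53305/3 ≈ 153.92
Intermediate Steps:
A(b) = 5*b
W(G, V) = -1/V
F(j, I) = ⅑ (F(j, I) = -1/(-9) = -1*(-⅑) = ⅑)
√(23691 + F(-149, A(C))) = √(23691 + ⅑) = √(213220/9) = 2*√53305/3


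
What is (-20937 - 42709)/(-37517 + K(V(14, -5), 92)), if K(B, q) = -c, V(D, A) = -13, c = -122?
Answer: 63646/37395 ≈ 1.7020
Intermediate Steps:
K(B, q) = 122 (K(B, q) = -1*(-122) = 122)
(-20937 - 42709)/(-37517 + K(V(14, -5), 92)) = (-20937 - 42709)/(-37517 + 122) = -63646/(-37395) = -63646*(-1/37395) = 63646/37395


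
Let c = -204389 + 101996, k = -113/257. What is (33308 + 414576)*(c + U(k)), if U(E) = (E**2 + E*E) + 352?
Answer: -3018595048073364/66049 ≈ -4.5702e+10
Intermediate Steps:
k = -113/257 (k = -113*1/257 = -113/257 ≈ -0.43969)
U(E) = 352 + 2*E**2 (U(E) = (E**2 + E**2) + 352 = 2*E**2 + 352 = 352 + 2*E**2)
c = -102393
(33308 + 414576)*(c + U(k)) = (33308 + 414576)*(-102393 + (352 + 2*(-113/257)**2)) = 447884*(-102393 + (352 + 2*(12769/66049))) = 447884*(-102393 + (352 + 25538/66049)) = 447884*(-102393 + 23274786/66049) = 447884*(-6739680471/66049) = -3018595048073364/66049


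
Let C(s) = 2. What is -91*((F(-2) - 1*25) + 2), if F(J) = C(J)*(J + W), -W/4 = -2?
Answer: 1001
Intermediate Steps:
W = 8 (W = -4*(-2) = 8)
F(J) = 16 + 2*J (F(J) = 2*(J + 8) = 2*(8 + J) = 16 + 2*J)
-91*((F(-2) - 1*25) + 2) = -91*(((16 + 2*(-2)) - 1*25) + 2) = -91*(((16 - 4) - 25) + 2) = -91*((12 - 25) + 2) = -91*(-13 + 2) = -91*(-11) = 1001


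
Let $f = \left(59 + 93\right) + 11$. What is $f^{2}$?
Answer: $26569$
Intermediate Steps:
$f = 163$ ($f = 152 + 11 = 163$)
$f^{2} = 163^{2} = 26569$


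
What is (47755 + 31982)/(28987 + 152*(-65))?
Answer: 26579/6369 ≈ 4.1732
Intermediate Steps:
(47755 + 31982)/(28987 + 152*(-65)) = 79737/(28987 - 9880) = 79737/19107 = 79737*(1/19107) = 26579/6369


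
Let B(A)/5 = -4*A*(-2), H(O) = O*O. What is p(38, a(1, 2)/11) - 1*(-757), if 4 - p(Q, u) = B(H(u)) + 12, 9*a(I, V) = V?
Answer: 7340789/9801 ≈ 748.98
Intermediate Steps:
a(I, V) = V/9
H(O) = O**2
B(A) = 40*A (B(A) = 5*(-4*A*(-2)) = 5*(8*A) = 40*A)
p(Q, u) = -8 - 40*u**2 (p(Q, u) = 4 - (40*u**2 + 12) = 4 - (12 + 40*u**2) = 4 + (-12 - 40*u**2) = -8 - 40*u**2)
p(38, a(1, 2)/11) - 1*(-757) = (-8 - 40*(((1/9)*2)/11)**2) - 1*(-757) = (-8 - 40*((2/9)*(1/11))**2) + 757 = (-8 - 40*(2/99)**2) + 757 = (-8 - 40*4/9801) + 757 = (-8 - 160/9801) + 757 = -78568/9801 + 757 = 7340789/9801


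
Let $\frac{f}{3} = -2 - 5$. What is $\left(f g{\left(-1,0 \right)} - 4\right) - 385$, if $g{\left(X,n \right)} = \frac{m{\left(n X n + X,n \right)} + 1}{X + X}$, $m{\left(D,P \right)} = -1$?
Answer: $-389$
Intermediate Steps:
$g{\left(X,n \right)} = 0$ ($g{\left(X,n \right)} = \frac{-1 + 1}{X + X} = \frac{0}{2 X} = 0 \frac{1}{2 X} = 0$)
$f = -21$ ($f = 3 \left(-2 - 5\right) = 3 \left(-7\right) = -21$)
$\left(f g{\left(-1,0 \right)} - 4\right) - 385 = \left(\left(-21\right) 0 - 4\right) - 385 = \left(0 - 4\right) - 385 = -4 - 385 = -389$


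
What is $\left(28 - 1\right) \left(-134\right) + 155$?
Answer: $-3463$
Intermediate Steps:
$\left(28 - 1\right) \left(-134\right) + 155 = 27 \left(-134\right) + 155 = -3618 + 155 = -3463$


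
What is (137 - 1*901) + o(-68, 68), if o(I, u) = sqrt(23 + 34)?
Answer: -764 + sqrt(57) ≈ -756.45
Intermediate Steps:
o(I, u) = sqrt(57)
(137 - 1*901) + o(-68, 68) = (137 - 1*901) + sqrt(57) = (137 - 901) + sqrt(57) = -764 + sqrt(57)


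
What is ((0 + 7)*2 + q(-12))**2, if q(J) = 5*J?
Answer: 2116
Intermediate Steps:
((0 + 7)*2 + q(-12))**2 = ((0 + 7)*2 + 5*(-12))**2 = (7*2 - 60)**2 = (14 - 60)**2 = (-46)**2 = 2116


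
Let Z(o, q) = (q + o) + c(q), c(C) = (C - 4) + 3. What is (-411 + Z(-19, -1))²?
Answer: 187489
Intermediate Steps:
c(C) = -1 + C (c(C) = (-4 + C) + 3 = -1 + C)
Z(o, q) = -1 + o + 2*q (Z(o, q) = (q + o) + (-1 + q) = (o + q) + (-1 + q) = -1 + o + 2*q)
(-411 + Z(-19, -1))² = (-411 + (-1 - 19 + 2*(-1)))² = (-411 + (-1 - 19 - 2))² = (-411 - 22)² = (-433)² = 187489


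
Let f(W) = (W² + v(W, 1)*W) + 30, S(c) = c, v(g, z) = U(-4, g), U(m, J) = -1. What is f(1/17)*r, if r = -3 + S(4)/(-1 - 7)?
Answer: -30289/289 ≈ -104.81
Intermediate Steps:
v(g, z) = -1
f(W) = 30 + W² - W (f(W) = (W² - W) + 30 = 30 + W² - W)
r = -7/2 (r = -3 + 4/(-1 - 7) = -3 + 4/(-8) = -3 + 4*(-⅛) = -3 - ½ = -7/2 ≈ -3.5000)
f(1/17)*r = (30 + (1/17)² - 1/17)*(-7/2) = (30 + (1/17)² - 1*1/17)*(-7/2) = (30 + 1/289 - 1/17)*(-7/2) = (8654/289)*(-7/2) = -30289/289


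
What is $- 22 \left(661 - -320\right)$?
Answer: $-21582$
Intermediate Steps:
$- 22 \left(661 - -320\right) = - 22 \left(661 + 320\right) = \left(-22\right) 981 = -21582$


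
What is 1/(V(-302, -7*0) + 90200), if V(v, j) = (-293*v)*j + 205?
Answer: 1/90405 ≈ 1.1061e-5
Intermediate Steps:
V(v, j) = 205 - 293*j*v (V(v, j) = -293*j*v + 205 = 205 - 293*j*v)
1/(V(-302, -7*0) + 90200) = 1/((205 - 293*(-7*0)*(-302)) + 90200) = 1/((205 - 293*0*(-302)) + 90200) = 1/((205 + 0) + 90200) = 1/(205 + 90200) = 1/90405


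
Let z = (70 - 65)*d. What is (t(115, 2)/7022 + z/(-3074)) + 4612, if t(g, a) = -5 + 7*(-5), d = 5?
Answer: 49776308913/10792814 ≈ 4612.0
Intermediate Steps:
t(g, a) = -40 (t(g, a) = -5 - 35 = -40)
z = 25 (z = (70 - 65)*5 = 5*5 = 25)
(t(115, 2)/7022 + z/(-3074)) + 4612 = (-40/7022 + 25/(-3074)) + 4612 = (-40*1/7022 + 25*(-1/3074)) + 4612 = (-20/3511 - 25/3074) + 4612 = -149255/10792814 + 4612 = 49776308913/10792814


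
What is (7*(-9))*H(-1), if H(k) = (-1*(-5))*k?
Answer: 315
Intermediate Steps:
H(k) = 5*k
(7*(-9))*H(-1) = (7*(-9))*(5*(-1)) = -63*(-5) = 315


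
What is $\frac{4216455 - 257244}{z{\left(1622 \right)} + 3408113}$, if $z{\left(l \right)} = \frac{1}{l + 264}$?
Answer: $\frac{7467071946}{6427701119} \approx 1.1617$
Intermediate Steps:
$z{\left(l \right)} = \frac{1}{264 + l}$
$\frac{4216455 - 257244}{z{\left(1622 \right)} + 3408113} = \frac{4216455 - 257244}{\frac{1}{264 + 1622} + 3408113} = \frac{3959211}{\frac{1}{1886} + 3408113} = \frac{3959211}{\frac{6427701119}{1886}} = 3959211 \cdot \frac{1886}{6427701119} = \frac{7467071946}{6427701119}$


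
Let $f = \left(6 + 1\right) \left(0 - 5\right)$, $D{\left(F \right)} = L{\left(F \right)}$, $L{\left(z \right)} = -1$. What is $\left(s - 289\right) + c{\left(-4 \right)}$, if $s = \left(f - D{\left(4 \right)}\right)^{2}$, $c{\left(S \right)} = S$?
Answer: $863$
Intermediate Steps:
$D{\left(F \right)} = -1$
$f = -35$ ($f = 7 \left(-5\right) = -35$)
$s = 1156$ ($s = \left(-35 - -1\right)^{2} = \left(-35 + 1\right)^{2} = \left(-34\right)^{2} = 1156$)
$\left(s - 289\right) + c{\left(-4 \right)} = \left(1156 - 289\right) - 4 = 867 - 4 = 863$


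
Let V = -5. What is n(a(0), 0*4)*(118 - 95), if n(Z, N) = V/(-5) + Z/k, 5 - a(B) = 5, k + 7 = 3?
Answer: 23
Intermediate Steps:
k = -4 (k = -7 + 3 = -4)
a(B) = 0 (a(B) = 5 - 1*5 = 5 - 5 = 0)
n(Z, N) = 1 - Z/4 (n(Z, N) = -5/(-5) + Z/(-4) = -5*(-⅕) + Z*(-¼) = 1 - Z/4)
n(a(0), 0*4)*(118 - 95) = (1 - ¼*0)*(118 - 95) = (1 + 0)*23 = 1*23 = 23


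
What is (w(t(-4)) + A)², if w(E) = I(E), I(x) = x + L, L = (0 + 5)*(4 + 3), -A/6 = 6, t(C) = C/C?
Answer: 0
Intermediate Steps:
t(C) = 1
A = -36 (A = -6*6 = -36)
L = 35 (L = 5*7 = 35)
I(x) = 35 + x (I(x) = x + 35 = 35 + x)
w(E) = 35 + E
(w(t(-4)) + A)² = ((35 + 1) - 36)² = (36 - 36)² = 0² = 0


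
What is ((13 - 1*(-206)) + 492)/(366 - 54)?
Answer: 237/104 ≈ 2.2788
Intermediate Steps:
((13 - 1*(-206)) + 492)/(366 - 54) = ((13 + 206) + 492)/312 = (219 + 492)*(1/312) = 711*(1/312) = 237/104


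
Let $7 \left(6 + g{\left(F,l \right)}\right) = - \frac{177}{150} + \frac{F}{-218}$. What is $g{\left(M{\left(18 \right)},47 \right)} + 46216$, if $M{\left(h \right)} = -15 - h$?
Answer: $\frac{881452947}{19075} \approx 46210.0$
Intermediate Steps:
$g{\left(F,l \right)} = - \frac{2159}{350} - \frac{F}{1526}$ ($g{\left(F,l \right)} = -6 + \frac{- \frac{177}{150} + \frac{F}{-218}}{7} = -6 + \frac{\left(-177\right) \frac{1}{150} + F \left(- \frac{1}{218}\right)}{7} = -6 + \frac{- \frac{59}{50} - \frac{F}{218}}{7} = -6 - \left(\frac{59}{350} + \frac{F}{1526}\right) = - \frac{2159}{350} - \frac{F}{1526}$)
$g{\left(M{\left(18 \right)},47 \right)} + 46216 = \left(- \frac{2159}{350} - \frac{-15 - 18}{1526}\right) + 46216 = \left(- \frac{2159}{350} - - \frac{33}{1526}\right) + 46216 = \left(- \frac{2159}{350} + \frac{33}{1526}\right) + 46216 = - \frac{117253}{19075} + 46216 = \frac{881452947}{19075}$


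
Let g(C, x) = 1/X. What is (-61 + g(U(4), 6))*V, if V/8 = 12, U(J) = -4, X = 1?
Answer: -5760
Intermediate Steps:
V = 96 (V = 8*12 = 96)
g(C, x) = 1 (g(C, x) = 1/1 = 1)
(-61 + g(U(4), 6))*V = (-61 + 1)*96 = -60*96 = -5760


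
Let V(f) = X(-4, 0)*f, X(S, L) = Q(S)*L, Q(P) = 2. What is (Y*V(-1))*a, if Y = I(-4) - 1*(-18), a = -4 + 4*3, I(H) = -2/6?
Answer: 0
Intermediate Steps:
I(H) = -1/3 (I(H) = -2*1/6 = -1/3)
X(S, L) = 2*L
V(f) = 0 (V(f) = (2*0)*f = 0*f = 0)
a = 8 (a = -4 + 12 = 8)
Y = 53/3 (Y = -1/3 - 1*(-18) = -1/3 + 18 = 53/3 ≈ 17.667)
(Y*V(-1))*a = ((53/3)*0)*8 = 0*8 = 0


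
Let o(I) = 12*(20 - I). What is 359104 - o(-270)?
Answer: 355624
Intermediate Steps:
o(I) = 240 - 12*I
359104 - o(-270) = 359104 - (240 - 12*(-270)) = 359104 - (240 + 3240) = 359104 - 1*3480 = 359104 - 3480 = 355624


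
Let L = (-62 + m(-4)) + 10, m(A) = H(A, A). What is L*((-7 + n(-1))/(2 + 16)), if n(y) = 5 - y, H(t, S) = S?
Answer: 28/9 ≈ 3.1111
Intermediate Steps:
m(A) = A
L = -56 (L = (-62 - 4) + 10 = -66 + 10 = -56)
L*((-7 + n(-1))/(2 + 16)) = -56*(-7 + (5 - 1*(-1)))/(2 + 16) = -56*(-7 + (5 + 1))/18 = -56*(-7 + 6)/18 = -(-56)/18 = -56*(-1/18) = 28/9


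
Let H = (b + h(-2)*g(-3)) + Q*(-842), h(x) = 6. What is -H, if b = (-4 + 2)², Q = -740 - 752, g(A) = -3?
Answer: -1256250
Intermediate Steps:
Q = -1492
b = 4 (b = (-2)² = 4)
H = 1256250 (H = (4 + 6*(-3)) - 1492*(-842) = (4 - 18) + 1256264 = -14 + 1256264 = 1256250)
-H = -1*1256250 = -1256250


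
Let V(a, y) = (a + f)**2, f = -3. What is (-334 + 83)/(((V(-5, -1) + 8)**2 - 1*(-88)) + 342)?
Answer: -251/5614 ≈ -0.044710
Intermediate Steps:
V(a, y) = (-3 + a)**2 (V(a, y) = (a - 3)**2 = (-3 + a)**2)
(-334 + 83)/(((V(-5, -1) + 8)**2 - 1*(-88)) + 342) = (-334 + 83)/((((-3 - 5)**2 + 8)**2 - 1*(-88)) + 342) = -251/((((-8)**2 + 8)**2 + 88) + 342) = -251/(((64 + 8)**2 + 88) + 342) = -251/((72**2 + 88) + 342) = -251/((5184 + 88) + 342) = -251/(5272 + 342) = -251/5614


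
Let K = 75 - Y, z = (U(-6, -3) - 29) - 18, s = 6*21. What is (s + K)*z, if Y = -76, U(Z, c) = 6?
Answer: -11357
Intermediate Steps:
s = 126
z = -41 (z = (6 - 29) - 18 = -23 - 18 = -41)
K = 151 (K = 75 - 1*(-76) = 75 + 76 = 151)
(s + K)*z = (126 + 151)*(-41) = 277*(-41) = -11357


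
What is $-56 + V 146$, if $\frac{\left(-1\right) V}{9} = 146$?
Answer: $-191900$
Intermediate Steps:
$V = -1314$ ($V = \left(-9\right) 146 = -1314$)
$-56 + V 146 = -56 - 191844 = -191900$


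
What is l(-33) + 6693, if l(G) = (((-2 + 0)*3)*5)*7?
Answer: 6483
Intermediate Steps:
l(G) = -210 (l(G) = (-2*3*5)*7 = -6*5*7 = -30*7 = -210)
l(-33) + 6693 = -210 + 6693 = 6483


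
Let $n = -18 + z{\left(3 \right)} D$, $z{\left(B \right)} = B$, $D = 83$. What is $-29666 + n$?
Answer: $-29435$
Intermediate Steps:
$n = 231$ ($n = -18 + 3 \cdot 83 = -18 + 249 = 231$)
$-29666 + n = -29666 + 231 = -29435$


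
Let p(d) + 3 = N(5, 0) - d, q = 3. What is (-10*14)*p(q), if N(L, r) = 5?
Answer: 140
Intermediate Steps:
p(d) = 2 - d (p(d) = -3 + (5 - d) = 2 - d)
(-10*14)*p(q) = (-10*14)*(2 - 1*3) = -140*(2 - 3) = -140*(-1) = 140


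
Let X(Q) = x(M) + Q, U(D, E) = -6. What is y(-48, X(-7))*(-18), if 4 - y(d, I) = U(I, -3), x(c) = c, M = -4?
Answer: -180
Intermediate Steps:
X(Q) = -4 + Q
y(d, I) = 10 (y(d, I) = 4 - 1*(-6) = 4 + 6 = 10)
y(-48, X(-7))*(-18) = 10*(-18) = -180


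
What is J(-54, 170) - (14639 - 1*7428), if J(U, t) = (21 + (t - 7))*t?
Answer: 24069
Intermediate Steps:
J(U, t) = t*(14 + t) (J(U, t) = (21 + (-7 + t))*t = (14 + t)*t = t*(14 + t))
J(-54, 170) - (14639 - 1*7428) = 170*(14 + 170) - (14639 - 1*7428) = 170*184 - (14639 - 7428) = 31280 - 1*7211 = 31280 - 7211 = 24069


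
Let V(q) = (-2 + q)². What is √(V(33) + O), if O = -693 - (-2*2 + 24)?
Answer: 2*√62 ≈ 15.748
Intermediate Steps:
O = -713 (O = -693 - (-4 + 24) = -693 - 1*20 = -693 - 20 = -713)
√(V(33) + O) = √((-2 + 33)² - 713) = √(31² - 713) = √(961 - 713) = √248 = 2*√62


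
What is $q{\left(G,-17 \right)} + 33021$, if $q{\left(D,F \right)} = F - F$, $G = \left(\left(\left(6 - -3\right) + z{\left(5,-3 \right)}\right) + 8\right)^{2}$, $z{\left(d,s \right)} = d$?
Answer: $33021$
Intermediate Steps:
$G = 484$ ($G = \left(\left(\left(6 - -3\right) + 5\right) + 8\right)^{2} = \left(\left(\left(6 + 3\right) + 5\right) + 8\right)^{2} = \left(\left(9 + 5\right) + 8\right)^{2} = \left(14 + 8\right)^{2} = 22^{2} = 484$)
$q{\left(D,F \right)} = 0$
$q{\left(G,-17 \right)} + 33021 = 0 + 33021 = 33021$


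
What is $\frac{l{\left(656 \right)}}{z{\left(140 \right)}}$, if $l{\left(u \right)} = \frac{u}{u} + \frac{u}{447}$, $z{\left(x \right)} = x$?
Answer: $\frac{1103}{62580} \approx 0.017625$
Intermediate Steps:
$l{\left(u \right)} = 1 + \frac{u}{447}$ ($l{\left(u \right)} = 1 + u \frac{1}{447} = 1 + \frac{u}{447}$)
$\frac{l{\left(656 \right)}}{z{\left(140 \right)}} = \frac{1 + \frac{1}{447} \cdot 656}{140} = \left(1 + \frac{656}{447}\right) \frac{1}{140} = \frac{1103}{447} \cdot \frac{1}{140} = \frac{1103}{62580}$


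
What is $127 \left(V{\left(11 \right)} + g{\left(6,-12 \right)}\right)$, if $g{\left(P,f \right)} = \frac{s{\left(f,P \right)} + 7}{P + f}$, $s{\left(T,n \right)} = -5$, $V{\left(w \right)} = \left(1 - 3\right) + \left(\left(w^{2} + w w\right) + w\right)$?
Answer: $\frac{95504}{3} \approx 31835.0$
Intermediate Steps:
$V{\left(w \right)} = -2 + w + 2 w^{2}$ ($V{\left(w \right)} = -2 + \left(\left(w^{2} + w^{2}\right) + w\right) = -2 + \left(2 w^{2} + w\right) = -2 + \left(w + 2 w^{2}\right) = -2 + w + 2 w^{2}$)
$g{\left(P,f \right)} = \frac{2}{P + f}$ ($g{\left(P,f \right)} = \frac{-5 + 7}{P + f} = \frac{2}{P + f}$)
$127 \left(V{\left(11 \right)} + g{\left(6,-12 \right)}\right) = 127 \left(\left(-2 + 11 + 2 \cdot 11^{2}\right) + \frac{2}{6 - 12}\right) = 127 \left(\left(-2 + 11 + 2 \cdot 121\right) + \frac{2}{-6}\right) = 127 \left(\left(-2 + 11 + 242\right) + 2 \left(- \frac{1}{6}\right)\right) = 127 \left(251 - \frac{1}{3}\right) = 127 \cdot \frac{752}{3} = \frac{95504}{3}$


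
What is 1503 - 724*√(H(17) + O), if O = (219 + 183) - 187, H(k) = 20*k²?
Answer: 1503 - 724*√5995 ≈ -54554.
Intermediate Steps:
O = 215 (O = 402 - 187 = 215)
1503 - 724*√(H(17) + O) = 1503 - 724*√(20*17² + 215) = 1503 - 724*√(20*289 + 215) = 1503 - 724*√(5780 + 215) = 1503 - 724*√5995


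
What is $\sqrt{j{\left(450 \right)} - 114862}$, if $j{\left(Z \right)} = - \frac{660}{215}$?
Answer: $\frac{i \sqrt{212385514}}{43} \approx 338.92 i$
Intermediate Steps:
$j{\left(Z \right)} = - \frac{132}{43}$ ($j{\left(Z \right)} = \left(-660\right) \frac{1}{215} = - \frac{132}{43}$)
$\sqrt{j{\left(450 \right)} - 114862} = \sqrt{- \frac{132}{43} - 114862} = \sqrt{- \frac{4939198}{43}} = \frac{i \sqrt{212385514}}{43}$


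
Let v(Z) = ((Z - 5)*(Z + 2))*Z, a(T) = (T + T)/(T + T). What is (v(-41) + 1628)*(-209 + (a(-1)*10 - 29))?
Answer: 16399128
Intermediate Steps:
a(T) = 1 (a(T) = (2*T)/((2*T)) = (2*T)*(1/(2*T)) = 1)
v(Z) = Z*(-5 + Z)*(2 + Z) (v(Z) = ((-5 + Z)*(2 + Z))*Z = Z*(-5 + Z)*(2 + Z))
(v(-41) + 1628)*(-209 + (a(-1)*10 - 29)) = (-41*(-10 + (-41)**2 - 3*(-41)) + 1628)*(-209 + (1*10 - 29)) = (-41*(-10 + 1681 + 123) + 1628)*(-209 + (10 - 29)) = (-41*1794 + 1628)*(-209 - 19) = (-73554 + 1628)*(-228) = -71926*(-228) = 16399128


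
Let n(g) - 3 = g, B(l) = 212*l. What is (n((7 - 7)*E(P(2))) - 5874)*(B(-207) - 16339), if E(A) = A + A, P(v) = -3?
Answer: 353569233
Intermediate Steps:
E(A) = 2*A
n(g) = 3 + g
(n((7 - 7)*E(P(2))) - 5874)*(B(-207) - 16339) = ((3 + (7 - 7)*(2*(-3))) - 5874)*(212*(-207) - 16339) = ((3 + 0*(-6)) - 5874)*(-43884 - 16339) = ((3 + 0) - 5874)*(-60223) = (3 - 5874)*(-60223) = -5871*(-60223) = 353569233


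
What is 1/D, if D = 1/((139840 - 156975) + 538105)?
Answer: 520970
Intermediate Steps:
D = 1/520970 (D = 1/(-17135 + 538105) = 1/520970 ≈ 1.9195e-6)
1/D = 1/(1/520970) = 520970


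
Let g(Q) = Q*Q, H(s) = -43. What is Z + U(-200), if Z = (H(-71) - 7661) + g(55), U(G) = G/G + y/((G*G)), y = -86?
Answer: -93560043/20000 ≈ -4678.0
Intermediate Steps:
g(Q) = Q²
U(G) = 1 - 86/G² (U(G) = G/G - 86/G² = 1 - 86/G²)
Z = -4679 (Z = (-43 - 7661) + 55² = -7704 + 3025 = -4679)
Z + U(-200) = -4679 + (1 - 86/(-200)²) = -4679 + (1 - 86*1/40000) = -4679 + (1 - 43/20000) = -4679 + 19957/20000 = -93560043/20000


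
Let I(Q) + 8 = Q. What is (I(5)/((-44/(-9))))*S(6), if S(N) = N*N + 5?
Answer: -1107/44 ≈ -25.159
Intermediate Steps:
I(Q) = -8 + Q
S(N) = 5 + N² (S(N) = N² + 5 = 5 + N²)
(I(5)/((-44/(-9))))*S(6) = ((-8 + 5)/((-44/(-9))))*(5 + 6²) = (-3/(-44*(-⅑)))*(5 + 36) = (-3/(44/9))*41 = ((9/44)*(-3))*41 = -27/44*41 = -1107/44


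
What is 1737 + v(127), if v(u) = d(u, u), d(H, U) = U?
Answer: 1864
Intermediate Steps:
v(u) = u
1737 + v(127) = 1737 + 127 = 1864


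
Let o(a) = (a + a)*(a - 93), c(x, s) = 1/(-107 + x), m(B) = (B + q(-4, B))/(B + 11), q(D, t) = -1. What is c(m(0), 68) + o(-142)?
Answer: 78619709/1178 ≈ 66740.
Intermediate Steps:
m(B) = (-1 + B)/(11 + B) (m(B) = (B - 1)/(B + 11) = (-1 + B)/(11 + B))
o(a) = 2*a*(-93 + a) (o(a) = (2*a)*(-93 + a) = 2*a*(-93 + a))
c(m(0), 68) + o(-142) = 1/(-107 + (-1 + 0)/(11 + 0)) + 2*(-142)*(-93 - 142) = 1/(-107 - 1/11) + 2*(-142)*(-235) = 1/(-107 + (1/11)*(-1)) + 66740 = 1/(-107 - 1/11) + 66740 = 1/(-1178/11) + 66740 = -11/1178 + 66740 = 78619709/1178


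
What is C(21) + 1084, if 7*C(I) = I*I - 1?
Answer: 8028/7 ≈ 1146.9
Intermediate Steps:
C(I) = -1/7 + I**2/7 (C(I) = (I*I - 1)/7 = (I**2 - 1)/7 = (-1 + I**2)/7 = -1/7 + I**2/7)
C(21) + 1084 = (-1/7 + (1/7)*21**2) + 1084 = (-1/7 + (1/7)*441) + 1084 = (-1/7 + 63) + 1084 = 440/7 + 1084 = 8028/7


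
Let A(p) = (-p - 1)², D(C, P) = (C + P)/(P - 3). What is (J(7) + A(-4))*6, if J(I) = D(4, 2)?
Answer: 18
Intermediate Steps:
D(C, P) = (C + P)/(-3 + P)
J(I) = -6 (J(I) = (4 + 2)/(-3 + 2) = 6/(-1) = -1*6 = -6)
A(p) = (-1 - p)²
(J(7) + A(-4))*6 = (-6 + (1 - 4)²)*6 = (-6 + (-3)²)*6 = (-6 + 9)*6 = 3*6 = 18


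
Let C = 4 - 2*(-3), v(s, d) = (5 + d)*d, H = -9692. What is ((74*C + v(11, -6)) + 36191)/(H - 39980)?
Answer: -36937/49672 ≈ -0.74362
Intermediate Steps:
v(s, d) = d*(5 + d)
C = 10 (C = 4 + 6 = 10)
((74*C + v(11, -6)) + 36191)/(H - 39980) = ((74*10 - 6*(5 - 6)) + 36191)/(-9692 - 39980) = ((740 - 6*(-1)) + 36191)/(-49672) = ((740 + 6) + 36191)*(-1/49672) = (746 + 36191)*(-1/49672) = 36937*(-1/49672) = -36937/49672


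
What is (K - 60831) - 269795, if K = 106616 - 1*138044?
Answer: -362054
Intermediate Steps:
K = -31428 (K = 106616 - 138044 = -31428)
(K - 60831) - 269795 = (-31428 - 60831) - 269795 = -92259 - 269795 = -362054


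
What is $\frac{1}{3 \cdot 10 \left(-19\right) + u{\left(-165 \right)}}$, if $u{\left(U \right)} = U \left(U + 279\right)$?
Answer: $- \frac{1}{19380} \approx -5.16 \cdot 10^{-5}$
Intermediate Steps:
$u{\left(U \right)} = U \left(279 + U\right)$
$\frac{1}{3 \cdot 10 \left(-19\right) + u{\left(-165 \right)}} = \frac{1}{3 \cdot 10 \left(-19\right) - 165 \left(279 - 165\right)} = \frac{1}{30 \left(-19\right) - 18810} = \frac{1}{-570 - 18810} = \frac{1}{-19380} = - \frac{1}{19380}$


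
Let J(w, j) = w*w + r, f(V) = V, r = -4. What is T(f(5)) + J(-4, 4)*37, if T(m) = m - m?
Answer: 444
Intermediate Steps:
J(w, j) = -4 + w**2 (J(w, j) = w*w - 4 = w**2 - 4 = -4 + w**2)
T(m) = 0
T(f(5)) + J(-4, 4)*37 = 0 + (-4 + (-4)**2)*37 = 0 + (-4 + 16)*37 = 0 + 12*37 = 0 + 444 = 444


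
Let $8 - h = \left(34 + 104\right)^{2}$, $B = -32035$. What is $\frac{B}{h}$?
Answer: $\frac{32035}{19036} \approx 1.6829$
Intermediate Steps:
$h = -19036$ ($h = 8 - \left(34 + 104\right)^{2} = 8 - 138^{2} = 8 - 19044 = -19036$)
$\frac{B}{h} = - \frac{32035}{-19036} = \left(-32035\right) \left(- \frac{1}{19036}\right) = \frac{32035}{19036}$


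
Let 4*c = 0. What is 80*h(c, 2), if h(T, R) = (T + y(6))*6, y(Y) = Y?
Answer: 2880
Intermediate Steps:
c = 0 (c = (1/4)*0 = 0)
h(T, R) = 36 + 6*T (h(T, R) = (T + 6)*6 = (6 + T)*6 = 36 + 6*T)
80*h(c, 2) = 80*(36 + 6*0) = 80*(36 + 0) = 80*36 = 2880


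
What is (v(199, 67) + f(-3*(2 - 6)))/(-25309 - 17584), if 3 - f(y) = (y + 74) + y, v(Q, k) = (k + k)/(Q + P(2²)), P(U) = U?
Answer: 19151/8707279 ≈ 0.0021994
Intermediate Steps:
v(Q, k) = 2*k/(4 + Q) (v(Q, k) = (k + k)/(Q + 2²) = (2*k)/(Q + 4) = (2*k)/(4 + Q) = 2*k/(4 + Q))
f(y) = -71 - 2*y (f(y) = 3 - ((y + 74) + y) = 3 - ((74 + y) + y) = 3 - (74 + 2*y) = 3 + (-74 - 2*y) = -71 - 2*y)
(v(199, 67) + f(-3*(2 - 6)))/(-25309 - 17584) = (2*67/(4 + 199) + (-71 - (-6)*(2 - 6)))/(-25309 - 17584) = (2*67/203 + (-71 - (-6)*(-4)))/(-42893) = (2*67*(1/203) + (-71 - 2*12))*(-1/42893) = (134/203 + (-71 - 24))*(-1/42893) = (134/203 - 95)*(-1/42893) = -19151/203*(-1/42893) = 19151/8707279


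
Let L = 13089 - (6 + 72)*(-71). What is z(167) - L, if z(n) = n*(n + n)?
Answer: 37151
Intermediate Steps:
z(n) = 2*n² (z(n) = n*(2*n) = 2*n²)
L = 18627 (L = 13089 - 78*(-71) = 13089 - 1*(-5538) = 13089 + 5538 = 18627)
z(167) - L = 2*167² - 1*18627 = 2*27889 - 18627 = 55778 - 18627 = 37151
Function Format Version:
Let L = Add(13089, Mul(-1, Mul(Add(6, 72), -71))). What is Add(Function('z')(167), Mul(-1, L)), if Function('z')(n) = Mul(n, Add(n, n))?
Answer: 37151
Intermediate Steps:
Function('z')(n) = Mul(2, Pow(n, 2)) (Function('z')(n) = Mul(n, Mul(2, n)) = Mul(2, Pow(n, 2)))
L = 18627 (L = Add(13089, Mul(-1, Mul(78, -71))) = Add(13089, Mul(-1, -5538)) = Add(13089, 5538) = 18627)
Add(Function('z')(167), Mul(-1, L)) = Add(Mul(2, Pow(167, 2)), Mul(-1, 18627)) = Add(Mul(2, 27889), -18627) = Add(55778, -18627) = 37151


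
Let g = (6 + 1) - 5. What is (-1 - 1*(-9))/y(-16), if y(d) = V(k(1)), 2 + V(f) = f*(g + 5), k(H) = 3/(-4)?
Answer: -32/29 ≈ -1.1034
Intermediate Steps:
k(H) = -¾ (k(H) = 3*(-¼) = -¾)
g = 2 (g = 7 - 5 = 2)
V(f) = -2 + 7*f (V(f) = -2 + f*(2 + 5) = -2 + f*7 = -2 + 7*f)
y(d) = -29/4 (y(d) = -2 + 7*(-¾) = -2 - 21/4 = -29/4)
(-1 - 1*(-9))/y(-16) = (-1 - 1*(-9))/(-29/4) = (-1 + 9)*(-4/29) = 8*(-4/29) = -32/29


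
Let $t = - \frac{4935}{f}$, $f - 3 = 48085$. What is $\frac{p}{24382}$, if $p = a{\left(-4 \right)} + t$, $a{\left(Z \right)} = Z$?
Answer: $- \frac{197287}{1172481616} \approx -0.00016826$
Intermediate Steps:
$f = 48088$ ($f = 3 + 48085 = 48088$)
$t = - \frac{4935}{48088} \approx -0.10262$
$p = - \frac{197287}{48088}$ ($p = -4 - \frac{4935}{48088} = - \frac{197287}{48088} \approx -4.1026$)
$\frac{p}{24382} = - \frac{197287}{48088 \cdot 24382} = \left(- \frac{197287}{48088}\right) \frac{1}{24382} = - \frac{197287}{1172481616}$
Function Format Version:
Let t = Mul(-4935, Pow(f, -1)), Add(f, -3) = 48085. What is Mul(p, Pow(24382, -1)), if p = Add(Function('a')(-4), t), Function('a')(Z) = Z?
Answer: Rational(-197287, 1172481616) ≈ -0.00016826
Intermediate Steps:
f = 48088 (f = Add(3, 48085) = 48088)
t = Rational(-4935, 48088) (t = Mul(-4935, Pow(48088, -1)) = Mul(-4935, Rational(1, 48088)) = Rational(-4935, 48088) ≈ -0.10262)
p = Rational(-197287, 48088) (p = Add(-4, Rational(-4935, 48088)) = Rational(-197287, 48088) ≈ -4.1026)
Mul(p, Pow(24382, -1)) = Mul(Rational(-197287, 48088), Pow(24382, -1)) = Mul(Rational(-197287, 48088), Rational(1, 24382)) = Rational(-197287, 1172481616)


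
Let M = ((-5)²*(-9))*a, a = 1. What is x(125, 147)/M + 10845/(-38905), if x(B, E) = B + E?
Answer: -2604457/1750725 ≈ -1.4876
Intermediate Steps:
M = -225 (M = ((-5)²*(-9))*1 = (25*(-9))*1 = -225*1 = -225)
x(125, 147)/M + 10845/(-38905) = (125 + 147)/(-225) + 10845/(-38905) = 272*(-1/225) + 10845*(-1/38905) = -272/225 - 2169/7781 = -2604457/1750725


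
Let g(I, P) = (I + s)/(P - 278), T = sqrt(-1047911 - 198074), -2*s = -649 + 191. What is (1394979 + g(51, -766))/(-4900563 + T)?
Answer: -198249253606643/696450049925666 - 364089449*I*sqrt(1245985)/6268050449330994 ≈ -0.28466 - 6.4838e-5*I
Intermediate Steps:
s = 229 (s = -(-649 + 191)/2 = -1/2*(-458) = 229)
T = I*sqrt(1245985) (T = sqrt(-1245985) = I*sqrt(1245985) ≈ 1116.2*I)
g(I, P) = (229 + I)/(-278 + P) (g(I, P) = (I + 229)/(P - 278) = (229 + I)/(-278 + P))
(1394979 + g(51, -766))/(-4900563 + T) = (1394979 + (229 + 51)/(-278 - 766))/(-4900563 + I*sqrt(1245985)) = (1394979 + 280/(-1044))/(-4900563 + I*sqrt(1245985)) = (1394979 - 1/1044*280)/(-4900563 + I*sqrt(1245985)) = (1394979 - 70/261)/(-4900563 + I*sqrt(1245985)) = 364089449/(261*(-4900563 + I*sqrt(1245985)))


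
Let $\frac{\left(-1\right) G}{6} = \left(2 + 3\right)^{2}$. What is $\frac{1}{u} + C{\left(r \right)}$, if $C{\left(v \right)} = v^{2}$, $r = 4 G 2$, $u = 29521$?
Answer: $\frac{42510240001}{29521} \approx 1.44 \cdot 10^{6}$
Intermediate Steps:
$G = -150$ ($G = - 6 \left(2 + 3\right)^{2} = - 6 \cdot 5^{2} = \left(-6\right) 25 = -150$)
$r = -1200$ ($r = 4 \left(-150\right) 2 = \left(-600\right) 2 = -1200$)
$\frac{1}{u} + C{\left(r \right)} = \frac{1}{29521} + \left(-1200\right)^{2} = \frac{1}{29521} + 1440000 = \frac{42510240001}{29521}$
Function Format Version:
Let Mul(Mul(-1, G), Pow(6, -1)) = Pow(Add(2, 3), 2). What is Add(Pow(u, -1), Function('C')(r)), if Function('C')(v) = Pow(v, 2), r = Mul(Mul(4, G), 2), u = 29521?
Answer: Rational(42510240001, 29521) ≈ 1.4400e+6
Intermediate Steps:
G = -150 (G = Mul(-6, Pow(Add(2, 3), 2)) = Mul(-6, Pow(5, 2)) = Mul(-6, 25) = -150)
r = -1200 (r = Mul(Mul(4, -150), 2) = Mul(-600, 2) = -1200)
Add(Pow(u, -1), Function('C')(r)) = Add(Pow(29521, -1), Pow(-1200, 2)) = Add(Rational(1, 29521), 1440000) = Rational(42510240001, 29521)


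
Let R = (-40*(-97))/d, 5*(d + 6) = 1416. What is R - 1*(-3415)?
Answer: 2376295/693 ≈ 3429.0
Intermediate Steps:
d = 1386/5 (d = -6 + (1/5)*1416 = -6 + 1416/5 = 1386/5 ≈ 277.20)
R = 9700/693 (R = (-40*(-97))/(1386/5) = 3880*(5/1386) = 9700/693 ≈ 13.997)
R - 1*(-3415) = 9700/693 - 1*(-3415) = 9700/693 + 3415 = 2376295/693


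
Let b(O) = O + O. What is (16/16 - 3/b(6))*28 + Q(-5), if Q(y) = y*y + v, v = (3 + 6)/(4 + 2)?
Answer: 95/2 ≈ 47.500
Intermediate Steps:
b(O) = 2*O
v = 3/2 (v = 9/6 = 9*(1/6) = 3/2 ≈ 1.5000)
Q(y) = 3/2 + y**2 (Q(y) = y*y + 3/2 = y**2 + 3/2 = 3/2 + y**2)
(16/16 - 3/b(6))*28 + Q(-5) = (16/16 - 3/(2*6))*28 + (3/2 + (-5)**2) = (16*(1/16) - 3/12)*28 + (3/2 + 25) = (1 - 3*1/12)*28 + 53/2 = (1 - 1/4)*28 + 53/2 = (3/4)*28 + 53/2 = 21 + 53/2 = 95/2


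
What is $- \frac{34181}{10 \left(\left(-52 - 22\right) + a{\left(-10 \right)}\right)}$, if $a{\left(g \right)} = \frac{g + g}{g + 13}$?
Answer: $\frac{102543}{2420} \approx 42.373$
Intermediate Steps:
$a{\left(g \right)} = \frac{2 g}{13 + g}$
$- \frac{34181}{10 \left(\left(-52 - 22\right) + a{\left(-10 \right)}\right)} = - \frac{34181}{10 \left(\left(-52 - 22\right) + 2 \left(-10\right) \frac{1}{13 - 10}\right)} = - \frac{34181}{10 \left(\left(-52 - 22\right) + 2 \left(-10\right) \frac{1}{3}\right)} = - \frac{34181}{10 \left(-74 + 2 \left(-10\right) \frac{1}{3}\right)} = - \frac{34181}{10 \left(-74 - \frac{20}{3}\right)} = - \frac{34181}{10 \left(- \frac{242}{3}\right)} = - \frac{34181}{- \frac{2420}{3}} = \left(-34181\right) \left(- \frac{3}{2420}\right) = \frac{102543}{2420}$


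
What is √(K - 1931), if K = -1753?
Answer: 2*I*√921 ≈ 60.696*I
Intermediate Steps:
√(K - 1931) = √(-1753 - 1931) = √(-3684) = 2*I*√921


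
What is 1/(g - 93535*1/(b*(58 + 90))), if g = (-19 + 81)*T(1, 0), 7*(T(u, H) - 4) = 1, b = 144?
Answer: 149184/37664231 ≈ 0.0039609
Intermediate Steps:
T(u, H) = 29/7 (T(u, H) = 4 + (⅐)*1 = 4 + ⅐ = 29/7)
g = 1798/7 (g = (-19 + 81)*(29/7) = 62*(29/7) = 1798/7 ≈ 256.86)
1/(g - 93535*1/(b*(58 + 90))) = 1/(1798/7 - 93535*1/(144*(58 + 90))) = 1/(1798/7 - 93535/(144*148)) = 1/(1798/7 - 93535/21312) = 1/(37664231/149184) = 149184/37664231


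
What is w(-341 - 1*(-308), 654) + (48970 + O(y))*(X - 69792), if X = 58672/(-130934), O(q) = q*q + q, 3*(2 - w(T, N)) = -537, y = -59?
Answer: -239384390612873/65467 ≈ -3.6566e+9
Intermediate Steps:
w(T, N) = 181 (w(T, N) = 2 - ⅓*(-537) = 2 + 179 = 181)
O(q) = q + q² (O(q) = q² + q = q + q²)
X = -29336/65467 (X = 58672*(-1/130934) = -29336/65467 ≈ -0.44810)
w(-341 - 1*(-308), 654) + (48970 + O(y))*(X - 69792) = 181 + (48970 - 59*(1 - 59))*(-29336/65467 - 69792) = 181 + (48970 - 59*(-58))*(-4569102200/65467) = 181 + (48970 + 3422)*(-4569102200/65467) = 181 + 52392*(-4569102200/65467) = 181 - 239384402462400/65467 = -239384390612873/65467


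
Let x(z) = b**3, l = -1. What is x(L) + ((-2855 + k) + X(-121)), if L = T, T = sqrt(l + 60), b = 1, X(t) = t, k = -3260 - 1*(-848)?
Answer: -5387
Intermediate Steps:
k = -2412 (k = -3260 + 848 = -2412)
T = sqrt(59) (T = sqrt(-1 + 60) = sqrt(59) ≈ 7.6811)
L = sqrt(59) ≈ 7.6811
x(z) = 1 (x(z) = 1**3 = 1)
x(L) + ((-2855 + k) + X(-121)) = 1 + ((-2855 - 2412) - 121) = 1 + (-5267 - 121) = 1 - 5388 = -5387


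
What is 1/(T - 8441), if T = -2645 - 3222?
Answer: -1/14308 ≈ -6.9891e-5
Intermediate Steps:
T = -5867
1/(T - 8441) = 1/(-5867 - 8441) = 1/(-14308) = -1/14308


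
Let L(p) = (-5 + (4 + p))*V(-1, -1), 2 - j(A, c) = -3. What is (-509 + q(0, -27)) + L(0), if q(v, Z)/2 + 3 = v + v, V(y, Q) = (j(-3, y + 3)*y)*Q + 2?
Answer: -522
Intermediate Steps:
j(A, c) = 5 (j(A, c) = 2 - 1*(-3) = 2 + 3 = 5)
V(y, Q) = 2 + 5*Q*y (V(y, Q) = (5*y)*Q + 2 = 5*Q*y + 2 = 2 + 5*Q*y)
q(v, Z) = -6 + 4*v (q(v, Z) = -6 + 2*(v + v) = -6 + 2*(2*v) = -6 + 4*v)
L(p) = -7 + 7*p (L(p) = (-5 + (4 + p))*(2 + 5*(-1)*(-1)) = (-1 + p)*(2 + 5) = (-1 + p)*7 = -7 + 7*p)
(-509 + q(0, -27)) + L(0) = (-509 + (-6 + 4*0)) + (-7 + 7*0) = (-509 + (-6 + 0)) + (-7 + 0) = (-509 - 6) - 7 = -515 - 7 = -522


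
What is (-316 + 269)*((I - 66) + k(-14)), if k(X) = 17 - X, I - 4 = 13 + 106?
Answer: -4136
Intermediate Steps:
I = 123 (I = 4 + (13 + 106) = 4 + 119 = 123)
(-316 + 269)*((I - 66) + k(-14)) = (-316 + 269)*((123 - 66) + (17 - 1*(-14))) = -47*(57 + (17 + 14)) = -47*(57 + 31) = -47*88 = -4136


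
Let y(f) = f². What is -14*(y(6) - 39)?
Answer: 42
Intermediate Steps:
-14*(y(6) - 39) = -14*(6² - 39) = -14*(36 - 39) = -14*(-3) = 42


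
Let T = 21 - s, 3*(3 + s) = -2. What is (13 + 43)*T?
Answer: 4144/3 ≈ 1381.3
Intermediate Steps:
s = -11/3 (s = -3 + (⅓)*(-2) = -3 - ⅔ = -11/3 ≈ -3.6667)
T = 74/3 (T = 21 - 1*(-11/3) = 21 + 11/3 = 74/3 ≈ 24.667)
(13 + 43)*T = (13 + 43)*(74/3) = 56*(74/3) = 4144/3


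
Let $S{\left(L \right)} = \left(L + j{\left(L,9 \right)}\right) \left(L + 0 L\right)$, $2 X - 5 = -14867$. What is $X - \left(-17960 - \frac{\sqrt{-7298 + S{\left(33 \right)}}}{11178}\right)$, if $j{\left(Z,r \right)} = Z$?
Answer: $10529 + \frac{16 i \sqrt{5}}{5589} \approx 10529.0 + 0.0064013 i$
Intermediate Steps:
$X = -7431$ ($X = \frac{5}{2} + \frac{1}{2} \left(-14867\right) = \frac{5}{2} - \frac{14867}{2} = -7431$)
$S{\left(L \right)} = 2 L^{2}$ ($S{\left(L \right)} = \left(L + L\right) \left(L + 0 L\right) = 2 L \left(L + 0\right) = 2 L L = 2 L^{2}$)
$X - \left(-17960 - \frac{\sqrt{-7298 + S{\left(33 \right)}}}{11178}\right) = -7431 - \left(-17960 - \frac{\sqrt{-7298 + 2 \cdot 33^{2}}}{11178}\right) = -7431 - \left(-17960 - \sqrt{-7298 + 2 \cdot 1089} \cdot \frac{1}{11178}\right) = -7431 - \left(-17960 - \sqrt{-7298 + 2178} \cdot \frac{1}{11178}\right) = -7431 - \left(-17960 - \sqrt{-5120} \cdot \frac{1}{11178}\right) = -7431 - \left(-17960 - 32 i \sqrt{5} \cdot \frac{1}{11178}\right) = -7431 - \left(-17960 - \frac{16 i \sqrt{5}}{5589}\right) = -7431 + \left(17960 + \frac{16 i \sqrt{5}}{5589}\right) = 10529 + \frac{16 i \sqrt{5}}{5589}$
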